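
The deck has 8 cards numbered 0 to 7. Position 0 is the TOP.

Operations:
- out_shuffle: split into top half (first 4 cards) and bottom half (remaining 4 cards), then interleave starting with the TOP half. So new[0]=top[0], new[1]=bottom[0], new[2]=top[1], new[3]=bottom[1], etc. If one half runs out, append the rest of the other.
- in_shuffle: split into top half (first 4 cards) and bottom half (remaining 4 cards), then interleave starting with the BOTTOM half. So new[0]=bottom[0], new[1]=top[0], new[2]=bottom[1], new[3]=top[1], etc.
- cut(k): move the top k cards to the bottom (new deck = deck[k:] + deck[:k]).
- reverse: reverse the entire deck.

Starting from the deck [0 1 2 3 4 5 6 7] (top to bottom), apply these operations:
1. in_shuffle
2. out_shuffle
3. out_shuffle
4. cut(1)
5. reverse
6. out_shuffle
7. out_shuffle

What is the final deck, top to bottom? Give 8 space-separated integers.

After op 1 (in_shuffle): [4 0 5 1 6 2 7 3]
After op 2 (out_shuffle): [4 6 0 2 5 7 1 3]
After op 3 (out_shuffle): [4 5 6 7 0 1 2 3]
After op 4 (cut(1)): [5 6 7 0 1 2 3 4]
After op 5 (reverse): [4 3 2 1 0 7 6 5]
After op 6 (out_shuffle): [4 0 3 7 2 6 1 5]
After op 7 (out_shuffle): [4 2 0 6 3 1 7 5]

Answer: 4 2 0 6 3 1 7 5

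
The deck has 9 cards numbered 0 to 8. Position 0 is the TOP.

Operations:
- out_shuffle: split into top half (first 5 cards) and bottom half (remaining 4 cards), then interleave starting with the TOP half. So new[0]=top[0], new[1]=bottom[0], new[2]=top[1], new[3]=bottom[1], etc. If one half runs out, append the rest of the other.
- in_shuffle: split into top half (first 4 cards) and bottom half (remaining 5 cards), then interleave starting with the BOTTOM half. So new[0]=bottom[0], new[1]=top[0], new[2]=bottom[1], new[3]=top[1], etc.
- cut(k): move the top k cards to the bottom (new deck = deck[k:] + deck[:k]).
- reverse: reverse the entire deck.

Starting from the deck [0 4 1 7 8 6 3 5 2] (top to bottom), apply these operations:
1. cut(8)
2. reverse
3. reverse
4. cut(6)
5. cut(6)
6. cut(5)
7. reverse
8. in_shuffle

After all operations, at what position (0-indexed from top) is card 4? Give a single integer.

Answer: 2

Derivation:
After op 1 (cut(8)): [2 0 4 1 7 8 6 3 5]
After op 2 (reverse): [5 3 6 8 7 1 4 0 2]
After op 3 (reverse): [2 0 4 1 7 8 6 3 5]
After op 4 (cut(6)): [6 3 5 2 0 4 1 7 8]
After op 5 (cut(6)): [1 7 8 6 3 5 2 0 4]
After op 6 (cut(5)): [5 2 0 4 1 7 8 6 3]
After op 7 (reverse): [3 6 8 7 1 4 0 2 5]
After op 8 (in_shuffle): [1 3 4 6 0 8 2 7 5]
Card 4 is at position 2.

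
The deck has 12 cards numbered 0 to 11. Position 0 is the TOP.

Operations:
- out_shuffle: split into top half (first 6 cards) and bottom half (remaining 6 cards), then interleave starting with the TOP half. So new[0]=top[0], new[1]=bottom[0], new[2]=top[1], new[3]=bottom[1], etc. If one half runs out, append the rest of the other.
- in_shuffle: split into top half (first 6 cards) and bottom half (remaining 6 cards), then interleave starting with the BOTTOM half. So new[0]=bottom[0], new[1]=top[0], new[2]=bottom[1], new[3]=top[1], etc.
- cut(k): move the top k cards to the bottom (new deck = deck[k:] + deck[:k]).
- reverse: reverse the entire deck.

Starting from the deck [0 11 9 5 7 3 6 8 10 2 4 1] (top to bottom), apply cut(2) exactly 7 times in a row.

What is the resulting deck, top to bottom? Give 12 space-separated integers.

After op 1 (cut(2)): [9 5 7 3 6 8 10 2 4 1 0 11]
After op 2 (cut(2)): [7 3 6 8 10 2 4 1 0 11 9 5]
After op 3 (cut(2)): [6 8 10 2 4 1 0 11 9 5 7 3]
After op 4 (cut(2)): [10 2 4 1 0 11 9 5 7 3 6 8]
After op 5 (cut(2)): [4 1 0 11 9 5 7 3 6 8 10 2]
After op 6 (cut(2)): [0 11 9 5 7 3 6 8 10 2 4 1]
After op 7 (cut(2)): [9 5 7 3 6 8 10 2 4 1 0 11]

Answer: 9 5 7 3 6 8 10 2 4 1 0 11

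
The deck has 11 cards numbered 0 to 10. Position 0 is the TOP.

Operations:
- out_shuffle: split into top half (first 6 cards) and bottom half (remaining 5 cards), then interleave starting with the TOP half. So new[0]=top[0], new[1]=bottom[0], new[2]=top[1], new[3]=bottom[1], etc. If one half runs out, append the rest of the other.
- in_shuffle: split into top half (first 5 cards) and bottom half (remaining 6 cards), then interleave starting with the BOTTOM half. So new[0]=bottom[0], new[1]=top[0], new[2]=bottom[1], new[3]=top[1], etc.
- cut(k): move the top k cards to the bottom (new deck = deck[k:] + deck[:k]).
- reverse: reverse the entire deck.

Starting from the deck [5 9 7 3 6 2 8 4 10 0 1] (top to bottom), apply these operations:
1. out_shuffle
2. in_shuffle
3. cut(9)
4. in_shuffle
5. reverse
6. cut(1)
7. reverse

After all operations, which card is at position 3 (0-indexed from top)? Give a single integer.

Answer: 0

Derivation:
After op 1 (out_shuffle): [5 8 9 4 7 10 3 0 6 1 2]
After op 2 (in_shuffle): [10 5 3 8 0 9 6 4 1 7 2]
After op 3 (cut(9)): [7 2 10 5 3 8 0 9 6 4 1]
After op 4 (in_shuffle): [8 7 0 2 9 10 6 5 4 3 1]
After op 5 (reverse): [1 3 4 5 6 10 9 2 0 7 8]
After op 6 (cut(1)): [3 4 5 6 10 9 2 0 7 8 1]
After op 7 (reverse): [1 8 7 0 2 9 10 6 5 4 3]
Position 3: card 0.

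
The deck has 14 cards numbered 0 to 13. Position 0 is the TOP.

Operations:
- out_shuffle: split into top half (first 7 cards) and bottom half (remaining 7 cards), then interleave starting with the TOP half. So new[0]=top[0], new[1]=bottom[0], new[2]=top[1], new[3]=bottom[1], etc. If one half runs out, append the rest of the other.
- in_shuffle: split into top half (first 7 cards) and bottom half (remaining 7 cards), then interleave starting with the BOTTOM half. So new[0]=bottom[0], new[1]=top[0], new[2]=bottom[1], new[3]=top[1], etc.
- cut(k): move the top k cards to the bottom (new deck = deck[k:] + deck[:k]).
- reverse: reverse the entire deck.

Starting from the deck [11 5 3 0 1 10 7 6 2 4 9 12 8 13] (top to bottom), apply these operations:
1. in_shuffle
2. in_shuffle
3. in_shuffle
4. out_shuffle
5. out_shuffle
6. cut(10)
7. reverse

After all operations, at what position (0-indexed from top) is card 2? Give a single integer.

Answer: 4

Derivation:
After op 1 (in_shuffle): [6 11 2 5 4 3 9 0 12 1 8 10 13 7]
After op 2 (in_shuffle): [0 6 12 11 1 2 8 5 10 4 13 3 7 9]
After op 3 (in_shuffle): [5 0 10 6 4 12 13 11 3 1 7 2 9 8]
After op 4 (out_shuffle): [5 11 0 3 10 1 6 7 4 2 12 9 13 8]
After op 5 (out_shuffle): [5 7 11 4 0 2 3 12 10 9 1 13 6 8]
After op 6 (cut(10)): [1 13 6 8 5 7 11 4 0 2 3 12 10 9]
After op 7 (reverse): [9 10 12 3 2 0 4 11 7 5 8 6 13 1]
Card 2 is at position 4.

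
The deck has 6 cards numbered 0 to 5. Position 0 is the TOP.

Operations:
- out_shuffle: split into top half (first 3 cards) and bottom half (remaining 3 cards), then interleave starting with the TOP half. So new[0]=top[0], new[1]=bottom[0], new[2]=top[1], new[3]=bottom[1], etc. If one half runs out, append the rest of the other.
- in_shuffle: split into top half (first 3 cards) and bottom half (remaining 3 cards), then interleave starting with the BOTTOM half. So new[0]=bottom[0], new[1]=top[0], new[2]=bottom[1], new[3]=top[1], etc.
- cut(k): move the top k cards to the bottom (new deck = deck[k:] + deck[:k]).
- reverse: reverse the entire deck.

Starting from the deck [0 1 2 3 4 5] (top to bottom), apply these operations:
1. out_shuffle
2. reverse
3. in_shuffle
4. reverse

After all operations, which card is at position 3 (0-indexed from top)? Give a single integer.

After op 1 (out_shuffle): [0 3 1 4 2 5]
After op 2 (reverse): [5 2 4 1 3 0]
After op 3 (in_shuffle): [1 5 3 2 0 4]
After op 4 (reverse): [4 0 2 3 5 1]
Position 3: card 3.

Answer: 3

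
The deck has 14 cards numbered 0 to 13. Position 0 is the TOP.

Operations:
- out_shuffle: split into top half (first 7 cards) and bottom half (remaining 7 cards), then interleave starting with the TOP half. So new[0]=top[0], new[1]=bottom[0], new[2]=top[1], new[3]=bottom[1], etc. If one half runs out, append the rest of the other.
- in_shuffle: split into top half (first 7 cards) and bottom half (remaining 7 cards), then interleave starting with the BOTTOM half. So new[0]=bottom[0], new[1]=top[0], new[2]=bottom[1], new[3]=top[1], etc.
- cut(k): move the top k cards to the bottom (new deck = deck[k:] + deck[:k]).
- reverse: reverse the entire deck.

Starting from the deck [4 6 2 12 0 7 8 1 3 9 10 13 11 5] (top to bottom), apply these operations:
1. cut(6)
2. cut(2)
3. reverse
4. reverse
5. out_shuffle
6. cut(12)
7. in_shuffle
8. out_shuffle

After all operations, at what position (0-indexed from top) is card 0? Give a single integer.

After op 1 (cut(6)): [8 1 3 9 10 13 11 5 4 6 2 12 0 7]
After op 2 (cut(2)): [3 9 10 13 11 5 4 6 2 12 0 7 8 1]
After op 3 (reverse): [1 8 7 0 12 2 6 4 5 11 13 10 9 3]
After op 4 (reverse): [3 9 10 13 11 5 4 6 2 12 0 7 8 1]
After op 5 (out_shuffle): [3 6 9 2 10 12 13 0 11 7 5 8 4 1]
After op 6 (cut(12)): [4 1 3 6 9 2 10 12 13 0 11 7 5 8]
After op 7 (in_shuffle): [12 4 13 1 0 3 11 6 7 9 5 2 8 10]
After op 8 (out_shuffle): [12 6 4 7 13 9 1 5 0 2 3 8 11 10]
Card 0 is at position 8.

Answer: 8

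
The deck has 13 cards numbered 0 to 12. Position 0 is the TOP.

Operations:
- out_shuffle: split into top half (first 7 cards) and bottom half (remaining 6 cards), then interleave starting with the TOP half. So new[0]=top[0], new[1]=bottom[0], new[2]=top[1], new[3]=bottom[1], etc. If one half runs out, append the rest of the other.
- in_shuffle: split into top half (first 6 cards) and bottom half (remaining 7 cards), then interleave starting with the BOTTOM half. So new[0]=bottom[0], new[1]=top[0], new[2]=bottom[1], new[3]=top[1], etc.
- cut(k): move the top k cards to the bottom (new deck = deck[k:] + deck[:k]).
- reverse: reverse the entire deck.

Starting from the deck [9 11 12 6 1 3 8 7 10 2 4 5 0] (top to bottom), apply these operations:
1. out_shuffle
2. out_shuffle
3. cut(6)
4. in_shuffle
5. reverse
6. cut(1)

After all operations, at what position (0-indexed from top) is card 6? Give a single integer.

Answer: 11

Derivation:
After op 1 (out_shuffle): [9 7 11 10 12 2 6 4 1 5 3 0 8]
After op 2 (out_shuffle): [9 4 7 1 11 5 10 3 12 0 2 8 6]
After op 3 (cut(6)): [10 3 12 0 2 8 6 9 4 7 1 11 5]
After op 4 (in_shuffle): [6 10 9 3 4 12 7 0 1 2 11 8 5]
After op 5 (reverse): [5 8 11 2 1 0 7 12 4 3 9 10 6]
After op 6 (cut(1)): [8 11 2 1 0 7 12 4 3 9 10 6 5]
Card 6 is at position 11.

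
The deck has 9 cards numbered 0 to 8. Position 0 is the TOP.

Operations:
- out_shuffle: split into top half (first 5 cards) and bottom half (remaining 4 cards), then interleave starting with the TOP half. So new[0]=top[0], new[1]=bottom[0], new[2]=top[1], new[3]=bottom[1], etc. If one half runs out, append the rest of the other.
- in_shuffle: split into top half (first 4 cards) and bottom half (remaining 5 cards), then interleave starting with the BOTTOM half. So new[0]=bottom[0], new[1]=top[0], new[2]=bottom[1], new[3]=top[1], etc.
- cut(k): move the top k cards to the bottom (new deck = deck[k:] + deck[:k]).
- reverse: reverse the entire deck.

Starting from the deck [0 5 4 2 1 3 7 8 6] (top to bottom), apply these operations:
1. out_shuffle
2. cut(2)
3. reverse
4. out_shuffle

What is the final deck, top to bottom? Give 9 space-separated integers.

Answer: 3 8 0 4 1 7 6 5 2

Derivation:
After op 1 (out_shuffle): [0 3 5 7 4 8 2 6 1]
After op 2 (cut(2)): [5 7 4 8 2 6 1 0 3]
After op 3 (reverse): [3 0 1 6 2 8 4 7 5]
After op 4 (out_shuffle): [3 8 0 4 1 7 6 5 2]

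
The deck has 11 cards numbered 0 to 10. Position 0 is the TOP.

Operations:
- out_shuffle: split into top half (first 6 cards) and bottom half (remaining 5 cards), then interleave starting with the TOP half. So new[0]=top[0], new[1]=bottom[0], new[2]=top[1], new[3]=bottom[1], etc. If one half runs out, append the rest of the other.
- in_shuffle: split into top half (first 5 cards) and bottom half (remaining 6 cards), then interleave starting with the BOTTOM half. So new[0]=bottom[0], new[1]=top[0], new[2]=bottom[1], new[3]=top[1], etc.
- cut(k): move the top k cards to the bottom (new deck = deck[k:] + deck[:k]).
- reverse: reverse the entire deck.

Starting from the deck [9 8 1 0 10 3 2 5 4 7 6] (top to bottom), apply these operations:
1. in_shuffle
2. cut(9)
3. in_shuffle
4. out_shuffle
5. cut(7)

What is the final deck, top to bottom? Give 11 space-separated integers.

Answer: 2 1 7 3 8 4 10 9 5 0 6

Derivation:
After op 1 (in_shuffle): [3 9 2 8 5 1 4 0 7 10 6]
After op 2 (cut(9)): [10 6 3 9 2 8 5 1 4 0 7]
After op 3 (in_shuffle): [8 10 5 6 1 3 4 9 0 2 7]
After op 4 (out_shuffle): [8 4 10 9 5 0 6 2 1 7 3]
After op 5 (cut(7)): [2 1 7 3 8 4 10 9 5 0 6]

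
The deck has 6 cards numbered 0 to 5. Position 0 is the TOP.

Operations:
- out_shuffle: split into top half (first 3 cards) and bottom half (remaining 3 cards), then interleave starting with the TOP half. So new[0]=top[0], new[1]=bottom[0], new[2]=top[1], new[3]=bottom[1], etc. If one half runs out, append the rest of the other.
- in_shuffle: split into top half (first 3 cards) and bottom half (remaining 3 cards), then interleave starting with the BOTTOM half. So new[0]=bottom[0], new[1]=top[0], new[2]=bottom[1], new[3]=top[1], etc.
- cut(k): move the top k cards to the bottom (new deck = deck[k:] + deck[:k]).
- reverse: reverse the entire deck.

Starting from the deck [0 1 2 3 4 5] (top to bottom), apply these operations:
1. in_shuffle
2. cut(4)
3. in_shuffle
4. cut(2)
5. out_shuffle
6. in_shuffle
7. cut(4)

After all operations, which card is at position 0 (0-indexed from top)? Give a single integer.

After op 1 (in_shuffle): [3 0 4 1 5 2]
After op 2 (cut(4)): [5 2 3 0 4 1]
After op 3 (in_shuffle): [0 5 4 2 1 3]
After op 4 (cut(2)): [4 2 1 3 0 5]
After op 5 (out_shuffle): [4 3 2 0 1 5]
After op 6 (in_shuffle): [0 4 1 3 5 2]
After op 7 (cut(4)): [5 2 0 4 1 3]
Position 0: card 5.

Answer: 5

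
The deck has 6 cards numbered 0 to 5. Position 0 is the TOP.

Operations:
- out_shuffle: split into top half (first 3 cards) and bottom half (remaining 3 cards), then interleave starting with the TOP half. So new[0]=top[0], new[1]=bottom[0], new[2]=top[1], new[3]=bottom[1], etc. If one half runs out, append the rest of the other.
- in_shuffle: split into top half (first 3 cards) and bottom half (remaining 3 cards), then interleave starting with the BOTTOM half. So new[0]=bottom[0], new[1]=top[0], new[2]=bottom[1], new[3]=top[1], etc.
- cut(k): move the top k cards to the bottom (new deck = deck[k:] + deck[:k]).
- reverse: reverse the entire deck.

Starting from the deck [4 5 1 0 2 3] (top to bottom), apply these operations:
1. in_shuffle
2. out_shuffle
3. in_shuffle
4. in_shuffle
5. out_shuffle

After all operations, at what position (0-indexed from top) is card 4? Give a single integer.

Answer: 3

Derivation:
After op 1 (in_shuffle): [0 4 2 5 3 1]
After op 2 (out_shuffle): [0 5 4 3 2 1]
After op 3 (in_shuffle): [3 0 2 5 1 4]
After op 4 (in_shuffle): [5 3 1 0 4 2]
After op 5 (out_shuffle): [5 0 3 4 1 2]
Card 4 is at position 3.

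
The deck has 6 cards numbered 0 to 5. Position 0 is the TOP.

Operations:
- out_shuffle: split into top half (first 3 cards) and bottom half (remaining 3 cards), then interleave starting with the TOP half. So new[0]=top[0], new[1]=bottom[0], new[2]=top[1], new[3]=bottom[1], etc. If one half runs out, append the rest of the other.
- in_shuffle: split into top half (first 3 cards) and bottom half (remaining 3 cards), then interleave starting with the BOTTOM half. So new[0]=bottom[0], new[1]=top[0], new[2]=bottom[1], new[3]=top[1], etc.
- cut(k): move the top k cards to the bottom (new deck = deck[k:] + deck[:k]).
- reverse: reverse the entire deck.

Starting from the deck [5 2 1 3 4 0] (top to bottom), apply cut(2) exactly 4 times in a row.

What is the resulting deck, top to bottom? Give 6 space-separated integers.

Answer: 1 3 4 0 5 2

Derivation:
After op 1 (cut(2)): [1 3 4 0 5 2]
After op 2 (cut(2)): [4 0 5 2 1 3]
After op 3 (cut(2)): [5 2 1 3 4 0]
After op 4 (cut(2)): [1 3 4 0 5 2]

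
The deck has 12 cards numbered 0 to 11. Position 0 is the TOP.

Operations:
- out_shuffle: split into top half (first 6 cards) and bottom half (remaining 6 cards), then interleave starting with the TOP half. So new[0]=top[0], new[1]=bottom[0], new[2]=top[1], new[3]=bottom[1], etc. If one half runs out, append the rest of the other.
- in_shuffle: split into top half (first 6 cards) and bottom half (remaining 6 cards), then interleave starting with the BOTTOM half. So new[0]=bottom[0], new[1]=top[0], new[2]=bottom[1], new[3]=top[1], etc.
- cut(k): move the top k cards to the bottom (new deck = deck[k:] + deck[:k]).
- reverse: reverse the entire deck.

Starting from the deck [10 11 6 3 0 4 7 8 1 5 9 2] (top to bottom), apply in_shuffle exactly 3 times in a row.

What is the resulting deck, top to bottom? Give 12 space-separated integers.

After op 1 (in_shuffle): [7 10 8 11 1 6 5 3 9 0 2 4]
After op 2 (in_shuffle): [5 7 3 10 9 8 0 11 2 1 4 6]
After op 3 (in_shuffle): [0 5 11 7 2 3 1 10 4 9 6 8]

Answer: 0 5 11 7 2 3 1 10 4 9 6 8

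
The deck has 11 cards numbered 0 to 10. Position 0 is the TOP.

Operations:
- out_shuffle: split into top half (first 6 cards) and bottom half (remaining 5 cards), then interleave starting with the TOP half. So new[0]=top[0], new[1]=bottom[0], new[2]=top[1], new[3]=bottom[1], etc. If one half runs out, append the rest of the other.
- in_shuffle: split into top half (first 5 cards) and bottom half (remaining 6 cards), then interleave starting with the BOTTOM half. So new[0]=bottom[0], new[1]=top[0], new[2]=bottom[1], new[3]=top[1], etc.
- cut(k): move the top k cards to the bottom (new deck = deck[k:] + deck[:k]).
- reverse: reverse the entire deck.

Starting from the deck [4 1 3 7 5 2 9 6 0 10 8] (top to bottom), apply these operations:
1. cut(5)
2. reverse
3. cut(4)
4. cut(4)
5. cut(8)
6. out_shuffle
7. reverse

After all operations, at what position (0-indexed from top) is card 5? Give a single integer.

Answer: 9

Derivation:
After op 1 (cut(5)): [2 9 6 0 10 8 4 1 3 7 5]
After op 2 (reverse): [5 7 3 1 4 8 10 0 6 9 2]
After op 3 (cut(4)): [4 8 10 0 6 9 2 5 7 3 1]
After op 4 (cut(4)): [6 9 2 5 7 3 1 4 8 10 0]
After op 5 (cut(8)): [8 10 0 6 9 2 5 7 3 1 4]
After op 6 (out_shuffle): [8 5 10 7 0 3 6 1 9 4 2]
After op 7 (reverse): [2 4 9 1 6 3 0 7 10 5 8]
Card 5 is at position 9.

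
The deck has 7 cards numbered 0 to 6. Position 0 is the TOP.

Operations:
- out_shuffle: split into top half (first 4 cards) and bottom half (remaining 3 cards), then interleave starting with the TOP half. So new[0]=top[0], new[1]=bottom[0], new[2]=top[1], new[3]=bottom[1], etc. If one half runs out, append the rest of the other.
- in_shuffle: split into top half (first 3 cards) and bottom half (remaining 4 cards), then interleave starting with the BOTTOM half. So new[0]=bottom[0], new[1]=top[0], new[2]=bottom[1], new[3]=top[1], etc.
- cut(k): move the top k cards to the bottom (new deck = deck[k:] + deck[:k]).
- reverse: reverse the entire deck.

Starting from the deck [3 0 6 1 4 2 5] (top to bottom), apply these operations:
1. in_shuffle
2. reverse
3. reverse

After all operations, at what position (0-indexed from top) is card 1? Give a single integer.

After op 1 (in_shuffle): [1 3 4 0 2 6 5]
After op 2 (reverse): [5 6 2 0 4 3 1]
After op 3 (reverse): [1 3 4 0 2 6 5]
Card 1 is at position 0.

Answer: 0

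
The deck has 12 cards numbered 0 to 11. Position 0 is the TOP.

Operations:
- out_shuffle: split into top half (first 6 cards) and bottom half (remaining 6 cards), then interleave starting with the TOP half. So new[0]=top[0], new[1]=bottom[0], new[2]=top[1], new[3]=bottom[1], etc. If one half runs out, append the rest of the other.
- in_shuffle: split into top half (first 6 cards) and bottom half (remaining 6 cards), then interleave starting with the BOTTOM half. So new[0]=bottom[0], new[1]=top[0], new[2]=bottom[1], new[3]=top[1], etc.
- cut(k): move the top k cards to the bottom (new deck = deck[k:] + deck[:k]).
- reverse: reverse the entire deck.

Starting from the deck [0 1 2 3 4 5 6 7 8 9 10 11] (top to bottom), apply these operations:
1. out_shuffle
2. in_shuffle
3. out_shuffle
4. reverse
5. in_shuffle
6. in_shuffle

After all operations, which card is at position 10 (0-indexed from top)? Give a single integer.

After op 1 (out_shuffle): [0 6 1 7 2 8 3 9 4 10 5 11]
After op 2 (in_shuffle): [3 0 9 6 4 1 10 7 5 2 11 8]
After op 3 (out_shuffle): [3 10 0 7 9 5 6 2 4 11 1 8]
After op 4 (reverse): [8 1 11 4 2 6 5 9 7 0 10 3]
After op 5 (in_shuffle): [5 8 9 1 7 11 0 4 10 2 3 6]
After op 6 (in_shuffle): [0 5 4 8 10 9 2 1 3 7 6 11]
Position 10: card 6.

Answer: 6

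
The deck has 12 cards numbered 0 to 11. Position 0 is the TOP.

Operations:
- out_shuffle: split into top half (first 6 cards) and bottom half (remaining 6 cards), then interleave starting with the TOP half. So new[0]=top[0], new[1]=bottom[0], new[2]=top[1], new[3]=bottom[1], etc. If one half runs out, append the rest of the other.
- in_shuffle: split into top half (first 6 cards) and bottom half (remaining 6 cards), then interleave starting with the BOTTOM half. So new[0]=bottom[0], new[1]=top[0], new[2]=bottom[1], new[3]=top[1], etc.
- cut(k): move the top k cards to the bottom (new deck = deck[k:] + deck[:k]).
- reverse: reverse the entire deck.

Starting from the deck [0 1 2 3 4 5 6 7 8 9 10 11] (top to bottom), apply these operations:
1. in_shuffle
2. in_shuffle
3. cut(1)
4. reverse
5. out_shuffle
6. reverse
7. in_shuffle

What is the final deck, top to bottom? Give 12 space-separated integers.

Answer: 10 6 5 1 7 3 2 11 4 0 9 8

Derivation:
After op 1 (in_shuffle): [6 0 7 1 8 2 9 3 10 4 11 5]
After op 2 (in_shuffle): [9 6 3 0 10 7 4 1 11 8 5 2]
After op 3 (cut(1)): [6 3 0 10 7 4 1 11 8 5 2 9]
After op 4 (reverse): [9 2 5 8 11 1 4 7 10 0 3 6]
After op 5 (out_shuffle): [9 4 2 7 5 10 8 0 11 3 1 6]
After op 6 (reverse): [6 1 3 11 0 8 10 5 7 2 4 9]
After op 7 (in_shuffle): [10 6 5 1 7 3 2 11 4 0 9 8]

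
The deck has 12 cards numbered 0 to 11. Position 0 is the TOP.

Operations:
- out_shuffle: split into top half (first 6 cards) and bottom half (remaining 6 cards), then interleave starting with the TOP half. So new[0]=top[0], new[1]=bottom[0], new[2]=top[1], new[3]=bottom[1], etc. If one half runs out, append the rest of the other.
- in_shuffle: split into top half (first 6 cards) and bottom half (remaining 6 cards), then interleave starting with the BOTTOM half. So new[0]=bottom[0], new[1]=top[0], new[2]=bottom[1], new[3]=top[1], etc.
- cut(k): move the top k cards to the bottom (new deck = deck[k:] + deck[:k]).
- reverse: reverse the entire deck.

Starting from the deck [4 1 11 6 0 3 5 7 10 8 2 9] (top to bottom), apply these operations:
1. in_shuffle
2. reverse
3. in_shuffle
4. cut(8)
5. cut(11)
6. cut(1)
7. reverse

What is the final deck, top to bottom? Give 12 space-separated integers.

After op 1 (in_shuffle): [5 4 7 1 10 11 8 6 2 0 9 3]
After op 2 (reverse): [3 9 0 2 6 8 11 10 1 7 4 5]
After op 3 (in_shuffle): [11 3 10 9 1 0 7 2 4 6 5 8]
After op 4 (cut(8)): [4 6 5 8 11 3 10 9 1 0 7 2]
After op 5 (cut(11)): [2 4 6 5 8 11 3 10 9 1 0 7]
After op 6 (cut(1)): [4 6 5 8 11 3 10 9 1 0 7 2]
After op 7 (reverse): [2 7 0 1 9 10 3 11 8 5 6 4]

Answer: 2 7 0 1 9 10 3 11 8 5 6 4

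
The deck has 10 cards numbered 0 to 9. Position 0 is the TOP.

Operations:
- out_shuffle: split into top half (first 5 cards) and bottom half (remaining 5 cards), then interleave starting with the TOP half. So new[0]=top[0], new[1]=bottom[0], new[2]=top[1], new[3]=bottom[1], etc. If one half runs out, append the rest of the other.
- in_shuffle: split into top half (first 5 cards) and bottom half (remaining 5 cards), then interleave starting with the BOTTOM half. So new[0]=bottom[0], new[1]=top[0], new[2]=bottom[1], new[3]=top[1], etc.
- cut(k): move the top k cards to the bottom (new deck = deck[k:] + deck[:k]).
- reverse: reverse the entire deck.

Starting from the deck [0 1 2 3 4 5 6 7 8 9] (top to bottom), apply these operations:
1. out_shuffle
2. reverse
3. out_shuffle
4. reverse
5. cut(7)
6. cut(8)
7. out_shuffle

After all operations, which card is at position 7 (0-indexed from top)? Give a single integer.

After op 1 (out_shuffle): [0 5 1 6 2 7 3 8 4 9]
After op 2 (reverse): [9 4 8 3 7 2 6 1 5 0]
After op 3 (out_shuffle): [9 2 4 6 8 1 3 5 7 0]
After op 4 (reverse): [0 7 5 3 1 8 6 4 2 9]
After op 5 (cut(7)): [4 2 9 0 7 5 3 1 8 6]
After op 6 (cut(8)): [8 6 4 2 9 0 7 5 3 1]
After op 7 (out_shuffle): [8 0 6 7 4 5 2 3 9 1]
Position 7: card 3.

Answer: 3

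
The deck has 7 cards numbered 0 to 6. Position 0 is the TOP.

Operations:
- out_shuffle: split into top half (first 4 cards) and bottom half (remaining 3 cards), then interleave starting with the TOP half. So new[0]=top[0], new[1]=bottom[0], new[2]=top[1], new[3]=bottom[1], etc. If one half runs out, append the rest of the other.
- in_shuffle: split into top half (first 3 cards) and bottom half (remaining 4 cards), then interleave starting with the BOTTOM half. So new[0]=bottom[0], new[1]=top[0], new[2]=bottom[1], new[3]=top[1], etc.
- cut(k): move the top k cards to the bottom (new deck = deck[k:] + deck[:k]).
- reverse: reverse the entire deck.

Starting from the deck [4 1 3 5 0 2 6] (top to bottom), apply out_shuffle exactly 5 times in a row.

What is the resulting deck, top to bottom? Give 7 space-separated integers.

After op 1 (out_shuffle): [4 0 1 2 3 6 5]
After op 2 (out_shuffle): [4 3 0 6 1 5 2]
After op 3 (out_shuffle): [4 1 3 5 0 2 6]
After op 4 (out_shuffle): [4 0 1 2 3 6 5]
After op 5 (out_shuffle): [4 3 0 6 1 5 2]

Answer: 4 3 0 6 1 5 2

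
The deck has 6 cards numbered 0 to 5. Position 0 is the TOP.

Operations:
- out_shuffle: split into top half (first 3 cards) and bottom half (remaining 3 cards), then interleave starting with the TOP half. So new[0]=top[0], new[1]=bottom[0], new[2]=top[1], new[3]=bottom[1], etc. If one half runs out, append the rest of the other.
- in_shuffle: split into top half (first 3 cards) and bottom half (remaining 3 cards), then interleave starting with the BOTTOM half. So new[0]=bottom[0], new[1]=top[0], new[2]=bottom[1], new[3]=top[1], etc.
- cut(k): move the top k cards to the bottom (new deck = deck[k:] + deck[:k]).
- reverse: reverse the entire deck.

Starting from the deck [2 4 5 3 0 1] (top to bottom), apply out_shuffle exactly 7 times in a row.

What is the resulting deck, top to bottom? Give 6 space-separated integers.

Answer: 2 5 0 4 3 1

Derivation:
After op 1 (out_shuffle): [2 3 4 0 5 1]
After op 2 (out_shuffle): [2 0 3 5 4 1]
After op 3 (out_shuffle): [2 5 0 4 3 1]
After op 4 (out_shuffle): [2 4 5 3 0 1]
After op 5 (out_shuffle): [2 3 4 0 5 1]
After op 6 (out_shuffle): [2 0 3 5 4 1]
After op 7 (out_shuffle): [2 5 0 4 3 1]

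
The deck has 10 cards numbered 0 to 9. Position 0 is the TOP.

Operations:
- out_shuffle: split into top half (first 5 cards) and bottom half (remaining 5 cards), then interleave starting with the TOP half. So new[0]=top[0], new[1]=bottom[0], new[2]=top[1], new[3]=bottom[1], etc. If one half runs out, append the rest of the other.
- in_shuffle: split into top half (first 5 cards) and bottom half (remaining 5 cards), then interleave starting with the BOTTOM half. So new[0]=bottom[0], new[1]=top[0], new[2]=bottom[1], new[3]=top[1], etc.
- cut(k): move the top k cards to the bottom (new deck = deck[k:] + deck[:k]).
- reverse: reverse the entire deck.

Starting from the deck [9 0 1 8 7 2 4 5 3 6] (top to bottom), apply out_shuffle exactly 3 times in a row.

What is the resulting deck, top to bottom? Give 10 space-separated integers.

After op 1 (out_shuffle): [9 2 0 4 1 5 8 3 7 6]
After op 2 (out_shuffle): [9 5 2 8 0 3 4 7 1 6]
After op 3 (out_shuffle): [9 3 5 4 2 7 8 1 0 6]

Answer: 9 3 5 4 2 7 8 1 0 6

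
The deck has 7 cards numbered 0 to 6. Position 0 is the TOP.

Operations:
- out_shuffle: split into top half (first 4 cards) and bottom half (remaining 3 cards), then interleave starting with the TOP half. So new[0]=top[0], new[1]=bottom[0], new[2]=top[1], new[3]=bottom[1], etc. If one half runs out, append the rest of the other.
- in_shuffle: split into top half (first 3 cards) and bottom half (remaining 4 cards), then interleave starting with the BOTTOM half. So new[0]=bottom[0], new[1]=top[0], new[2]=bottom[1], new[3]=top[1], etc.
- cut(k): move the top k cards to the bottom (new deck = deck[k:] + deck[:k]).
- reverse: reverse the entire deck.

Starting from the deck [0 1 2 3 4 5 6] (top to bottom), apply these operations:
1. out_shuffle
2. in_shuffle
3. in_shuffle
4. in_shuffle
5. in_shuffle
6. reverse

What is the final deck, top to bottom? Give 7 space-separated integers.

Answer: 3 1 6 4 2 0 5

Derivation:
After op 1 (out_shuffle): [0 4 1 5 2 6 3]
After op 2 (in_shuffle): [5 0 2 4 6 1 3]
After op 3 (in_shuffle): [4 5 6 0 1 2 3]
After op 4 (in_shuffle): [0 4 1 5 2 6 3]
After op 5 (in_shuffle): [5 0 2 4 6 1 3]
After op 6 (reverse): [3 1 6 4 2 0 5]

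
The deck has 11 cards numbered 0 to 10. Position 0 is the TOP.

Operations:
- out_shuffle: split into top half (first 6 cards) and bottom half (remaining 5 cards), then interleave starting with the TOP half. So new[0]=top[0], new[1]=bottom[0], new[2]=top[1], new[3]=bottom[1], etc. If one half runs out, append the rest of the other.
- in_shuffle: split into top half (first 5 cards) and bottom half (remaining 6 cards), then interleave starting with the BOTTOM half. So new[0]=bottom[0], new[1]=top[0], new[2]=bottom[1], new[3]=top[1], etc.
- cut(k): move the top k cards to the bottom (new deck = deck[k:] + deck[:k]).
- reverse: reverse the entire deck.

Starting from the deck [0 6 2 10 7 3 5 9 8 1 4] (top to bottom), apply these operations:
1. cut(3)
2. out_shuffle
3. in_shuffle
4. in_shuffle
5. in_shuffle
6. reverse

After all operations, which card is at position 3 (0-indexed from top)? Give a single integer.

After op 1 (cut(3)): [10 7 3 5 9 8 1 4 0 6 2]
After op 2 (out_shuffle): [10 1 7 4 3 0 5 6 9 2 8]
After op 3 (in_shuffle): [0 10 5 1 6 7 9 4 2 3 8]
After op 4 (in_shuffle): [7 0 9 10 4 5 2 1 3 6 8]
After op 5 (in_shuffle): [5 7 2 0 1 9 3 10 6 4 8]
After op 6 (reverse): [8 4 6 10 3 9 1 0 2 7 5]
Position 3: card 10.

Answer: 10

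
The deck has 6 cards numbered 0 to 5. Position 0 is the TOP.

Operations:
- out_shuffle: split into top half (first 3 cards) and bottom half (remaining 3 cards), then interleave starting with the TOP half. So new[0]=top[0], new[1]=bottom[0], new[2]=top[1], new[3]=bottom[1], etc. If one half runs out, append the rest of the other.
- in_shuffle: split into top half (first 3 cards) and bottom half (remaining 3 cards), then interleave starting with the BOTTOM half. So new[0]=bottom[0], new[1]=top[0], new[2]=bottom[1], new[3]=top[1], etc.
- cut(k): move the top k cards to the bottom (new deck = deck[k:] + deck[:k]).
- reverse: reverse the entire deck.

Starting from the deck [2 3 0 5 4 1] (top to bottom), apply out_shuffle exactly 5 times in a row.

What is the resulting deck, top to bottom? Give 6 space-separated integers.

After op 1 (out_shuffle): [2 5 3 4 0 1]
After op 2 (out_shuffle): [2 4 5 0 3 1]
After op 3 (out_shuffle): [2 0 4 3 5 1]
After op 4 (out_shuffle): [2 3 0 5 4 1]
After op 5 (out_shuffle): [2 5 3 4 0 1]

Answer: 2 5 3 4 0 1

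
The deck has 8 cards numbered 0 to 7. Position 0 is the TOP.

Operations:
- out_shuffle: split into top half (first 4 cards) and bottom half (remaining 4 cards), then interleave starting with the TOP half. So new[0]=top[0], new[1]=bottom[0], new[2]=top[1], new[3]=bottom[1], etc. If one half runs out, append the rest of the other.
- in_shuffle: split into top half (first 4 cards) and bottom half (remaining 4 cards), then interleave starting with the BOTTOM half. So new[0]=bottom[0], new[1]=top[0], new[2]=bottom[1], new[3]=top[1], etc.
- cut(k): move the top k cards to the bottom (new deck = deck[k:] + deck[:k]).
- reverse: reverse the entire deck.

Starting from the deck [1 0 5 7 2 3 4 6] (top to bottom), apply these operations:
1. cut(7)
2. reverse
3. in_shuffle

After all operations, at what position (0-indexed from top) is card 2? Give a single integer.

Answer: 5

Derivation:
After op 1 (cut(7)): [6 1 0 5 7 2 3 4]
After op 2 (reverse): [4 3 2 7 5 0 1 6]
After op 3 (in_shuffle): [5 4 0 3 1 2 6 7]
Card 2 is at position 5.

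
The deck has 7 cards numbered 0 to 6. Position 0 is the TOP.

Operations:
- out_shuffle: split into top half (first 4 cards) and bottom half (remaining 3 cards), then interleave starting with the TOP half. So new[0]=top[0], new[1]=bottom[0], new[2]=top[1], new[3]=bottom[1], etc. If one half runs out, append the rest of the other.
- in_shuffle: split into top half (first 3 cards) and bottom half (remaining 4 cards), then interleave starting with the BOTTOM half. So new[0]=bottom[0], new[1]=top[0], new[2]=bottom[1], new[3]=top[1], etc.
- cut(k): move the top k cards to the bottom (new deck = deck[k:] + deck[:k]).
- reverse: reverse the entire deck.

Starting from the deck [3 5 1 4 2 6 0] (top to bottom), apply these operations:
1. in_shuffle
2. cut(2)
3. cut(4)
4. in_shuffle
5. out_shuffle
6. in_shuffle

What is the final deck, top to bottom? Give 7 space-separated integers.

After op 1 (in_shuffle): [4 3 2 5 6 1 0]
After op 2 (cut(2)): [2 5 6 1 0 4 3]
After op 3 (cut(4)): [0 4 3 2 5 6 1]
After op 4 (in_shuffle): [2 0 5 4 6 3 1]
After op 5 (out_shuffle): [2 6 0 3 5 1 4]
After op 6 (in_shuffle): [3 2 5 6 1 0 4]

Answer: 3 2 5 6 1 0 4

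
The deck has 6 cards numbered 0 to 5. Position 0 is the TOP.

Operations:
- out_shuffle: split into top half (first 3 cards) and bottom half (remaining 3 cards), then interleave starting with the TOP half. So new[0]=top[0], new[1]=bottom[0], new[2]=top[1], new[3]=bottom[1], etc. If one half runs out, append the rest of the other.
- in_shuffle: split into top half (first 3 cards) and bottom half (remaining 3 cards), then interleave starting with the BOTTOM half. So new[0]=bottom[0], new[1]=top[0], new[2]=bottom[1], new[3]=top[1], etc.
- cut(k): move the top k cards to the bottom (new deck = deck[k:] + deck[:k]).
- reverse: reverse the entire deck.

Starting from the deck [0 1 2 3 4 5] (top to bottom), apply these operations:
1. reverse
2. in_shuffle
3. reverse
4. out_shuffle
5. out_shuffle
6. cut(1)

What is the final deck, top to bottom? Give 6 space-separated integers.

After op 1 (reverse): [5 4 3 2 1 0]
After op 2 (in_shuffle): [2 5 1 4 0 3]
After op 3 (reverse): [3 0 4 1 5 2]
After op 4 (out_shuffle): [3 1 0 5 4 2]
After op 5 (out_shuffle): [3 5 1 4 0 2]
After op 6 (cut(1)): [5 1 4 0 2 3]

Answer: 5 1 4 0 2 3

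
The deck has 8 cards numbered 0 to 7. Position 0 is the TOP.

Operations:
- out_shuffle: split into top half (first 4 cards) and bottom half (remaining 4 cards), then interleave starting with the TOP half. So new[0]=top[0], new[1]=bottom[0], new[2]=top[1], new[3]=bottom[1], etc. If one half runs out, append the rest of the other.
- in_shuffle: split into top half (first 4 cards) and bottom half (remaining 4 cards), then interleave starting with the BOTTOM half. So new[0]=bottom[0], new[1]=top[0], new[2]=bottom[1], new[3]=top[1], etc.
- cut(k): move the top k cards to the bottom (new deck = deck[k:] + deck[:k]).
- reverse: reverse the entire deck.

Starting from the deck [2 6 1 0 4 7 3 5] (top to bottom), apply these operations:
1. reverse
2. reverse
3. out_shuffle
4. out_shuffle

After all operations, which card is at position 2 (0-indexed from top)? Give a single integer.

After op 1 (reverse): [5 3 7 4 0 1 6 2]
After op 2 (reverse): [2 6 1 0 4 7 3 5]
After op 3 (out_shuffle): [2 4 6 7 1 3 0 5]
After op 4 (out_shuffle): [2 1 4 3 6 0 7 5]
Position 2: card 4.

Answer: 4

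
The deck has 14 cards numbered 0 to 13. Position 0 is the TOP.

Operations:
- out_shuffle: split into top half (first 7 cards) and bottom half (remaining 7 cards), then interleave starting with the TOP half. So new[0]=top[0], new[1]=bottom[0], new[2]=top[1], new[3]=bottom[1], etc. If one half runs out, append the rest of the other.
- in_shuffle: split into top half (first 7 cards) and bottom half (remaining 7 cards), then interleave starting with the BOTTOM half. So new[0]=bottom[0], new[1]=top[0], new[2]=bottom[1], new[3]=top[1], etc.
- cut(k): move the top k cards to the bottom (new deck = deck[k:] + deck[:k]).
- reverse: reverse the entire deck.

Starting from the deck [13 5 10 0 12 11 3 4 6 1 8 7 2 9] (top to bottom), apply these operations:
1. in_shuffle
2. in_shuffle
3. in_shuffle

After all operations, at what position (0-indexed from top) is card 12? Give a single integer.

After op 1 (in_shuffle): [4 13 6 5 1 10 8 0 7 12 2 11 9 3]
After op 2 (in_shuffle): [0 4 7 13 12 6 2 5 11 1 9 10 3 8]
After op 3 (in_shuffle): [5 0 11 4 1 7 9 13 10 12 3 6 8 2]
Card 12 is at position 9.

Answer: 9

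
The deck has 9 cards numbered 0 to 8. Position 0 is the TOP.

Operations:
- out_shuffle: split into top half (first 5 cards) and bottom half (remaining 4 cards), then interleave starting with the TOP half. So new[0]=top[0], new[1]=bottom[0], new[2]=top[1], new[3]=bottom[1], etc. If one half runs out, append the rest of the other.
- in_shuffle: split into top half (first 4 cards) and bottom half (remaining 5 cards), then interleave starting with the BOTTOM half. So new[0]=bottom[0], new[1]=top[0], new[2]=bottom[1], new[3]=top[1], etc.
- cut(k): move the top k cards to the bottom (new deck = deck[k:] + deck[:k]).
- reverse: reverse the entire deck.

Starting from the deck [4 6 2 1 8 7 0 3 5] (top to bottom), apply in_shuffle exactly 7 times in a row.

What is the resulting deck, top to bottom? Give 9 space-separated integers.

Answer: 8 4 7 6 0 2 3 1 5

Derivation:
After op 1 (in_shuffle): [8 4 7 6 0 2 3 1 5]
After op 2 (in_shuffle): [0 8 2 4 3 7 1 6 5]
After op 3 (in_shuffle): [3 0 7 8 1 2 6 4 5]
After op 4 (in_shuffle): [1 3 2 0 6 7 4 8 5]
After op 5 (in_shuffle): [6 1 7 3 4 2 8 0 5]
After op 6 (in_shuffle): [4 6 2 1 8 7 0 3 5]
After op 7 (in_shuffle): [8 4 7 6 0 2 3 1 5]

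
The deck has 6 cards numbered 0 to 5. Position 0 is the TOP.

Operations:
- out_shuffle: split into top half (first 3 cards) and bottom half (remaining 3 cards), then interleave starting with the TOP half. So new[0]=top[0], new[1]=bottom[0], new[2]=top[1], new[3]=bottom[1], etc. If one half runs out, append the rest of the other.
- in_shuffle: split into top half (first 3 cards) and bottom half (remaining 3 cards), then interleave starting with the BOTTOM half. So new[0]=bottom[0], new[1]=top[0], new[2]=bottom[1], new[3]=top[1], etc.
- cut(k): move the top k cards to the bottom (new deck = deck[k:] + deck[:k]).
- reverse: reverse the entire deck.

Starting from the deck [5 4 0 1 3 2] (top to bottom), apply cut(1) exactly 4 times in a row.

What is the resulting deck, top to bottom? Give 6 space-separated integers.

After op 1 (cut(1)): [4 0 1 3 2 5]
After op 2 (cut(1)): [0 1 3 2 5 4]
After op 3 (cut(1)): [1 3 2 5 4 0]
After op 4 (cut(1)): [3 2 5 4 0 1]

Answer: 3 2 5 4 0 1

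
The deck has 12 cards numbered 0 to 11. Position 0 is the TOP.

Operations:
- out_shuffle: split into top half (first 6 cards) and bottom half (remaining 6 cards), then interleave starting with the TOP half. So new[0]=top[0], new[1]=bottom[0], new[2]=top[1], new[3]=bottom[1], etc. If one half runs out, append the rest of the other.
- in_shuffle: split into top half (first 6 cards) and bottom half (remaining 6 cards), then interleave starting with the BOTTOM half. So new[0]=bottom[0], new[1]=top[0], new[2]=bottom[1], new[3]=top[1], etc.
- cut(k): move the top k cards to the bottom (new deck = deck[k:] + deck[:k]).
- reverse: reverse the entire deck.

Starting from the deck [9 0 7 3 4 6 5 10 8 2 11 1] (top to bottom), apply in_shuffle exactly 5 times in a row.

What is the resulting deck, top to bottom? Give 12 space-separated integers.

After op 1 (in_shuffle): [5 9 10 0 8 7 2 3 11 4 1 6]
After op 2 (in_shuffle): [2 5 3 9 11 10 4 0 1 8 6 7]
After op 3 (in_shuffle): [4 2 0 5 1 3 8 9 6 11 7 10]
After op 4 (in_shuffle): [8 4 9 2 6 0 11 5 7 1 10 3]
After op 5 (in_shuffle): [11 8 5 4 7 9 1 2 10 6 3 0]

Answer: 11 8 5 4 7 9 1 2 10 6 3 0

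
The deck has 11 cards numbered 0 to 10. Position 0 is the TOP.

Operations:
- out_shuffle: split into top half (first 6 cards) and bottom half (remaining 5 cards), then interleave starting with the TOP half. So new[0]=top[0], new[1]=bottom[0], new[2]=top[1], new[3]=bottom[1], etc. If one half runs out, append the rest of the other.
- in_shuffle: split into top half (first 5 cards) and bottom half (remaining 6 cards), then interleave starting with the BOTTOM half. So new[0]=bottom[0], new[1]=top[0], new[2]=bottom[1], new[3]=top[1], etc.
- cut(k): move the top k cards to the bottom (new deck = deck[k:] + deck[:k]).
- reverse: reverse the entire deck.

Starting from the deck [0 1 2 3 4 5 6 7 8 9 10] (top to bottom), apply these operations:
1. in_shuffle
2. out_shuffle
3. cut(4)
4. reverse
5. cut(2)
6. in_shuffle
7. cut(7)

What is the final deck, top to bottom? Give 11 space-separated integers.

After op 1 (in_shuffle): [5 0 6 1 7 2 8 3 9 4 10]
After op 2 (out_shuffle): [5 8 0 3 6 9 1 4 7 10 2]
After op 3 (cut(4)): [6 9 1 4 7 10 2 5 8 0 3]
After op 4 (reverse): [3 0 8 5 2 10 7 4 1 9 6]
After op 5 (cut(2)): [8 5 2 10 7 4 1 9 6 3 0]
After op 6 (in_shuffle): [4 8 1 5 9 2 6 10 3 7 0]
After op 7 (cut(7)): [10 3 7 0 4 8 1 5 9 2 6]

Answer: 10 3 7 0 4 8 1 5 9 2 6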